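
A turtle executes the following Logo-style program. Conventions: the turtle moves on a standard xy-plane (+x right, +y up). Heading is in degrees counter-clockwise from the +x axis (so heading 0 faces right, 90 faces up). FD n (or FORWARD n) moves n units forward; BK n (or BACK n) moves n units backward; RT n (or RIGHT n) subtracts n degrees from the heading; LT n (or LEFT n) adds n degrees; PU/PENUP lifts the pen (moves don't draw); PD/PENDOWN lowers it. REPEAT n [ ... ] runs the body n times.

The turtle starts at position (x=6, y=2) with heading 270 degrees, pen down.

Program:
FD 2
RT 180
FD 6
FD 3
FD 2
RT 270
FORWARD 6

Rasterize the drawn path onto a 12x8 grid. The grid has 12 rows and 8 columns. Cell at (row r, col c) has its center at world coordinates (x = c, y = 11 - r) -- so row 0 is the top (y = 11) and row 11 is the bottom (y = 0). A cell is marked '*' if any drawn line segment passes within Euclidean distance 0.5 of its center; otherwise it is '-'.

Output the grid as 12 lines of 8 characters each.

Answer: *******-
------*-
------*-
------*-
------*-
------*-
------*-
------*-
------*-
------*-
------*-
------*-

Derivation:
Segment 0: (6,2) -> (6,0)
Segment 1: (6,0) -> (6,6)
Segment 2: (6,6) -> (6,9)
Segment 3: (6,9) -> (6,11)
Segment 4: (6,11) -> (0,11)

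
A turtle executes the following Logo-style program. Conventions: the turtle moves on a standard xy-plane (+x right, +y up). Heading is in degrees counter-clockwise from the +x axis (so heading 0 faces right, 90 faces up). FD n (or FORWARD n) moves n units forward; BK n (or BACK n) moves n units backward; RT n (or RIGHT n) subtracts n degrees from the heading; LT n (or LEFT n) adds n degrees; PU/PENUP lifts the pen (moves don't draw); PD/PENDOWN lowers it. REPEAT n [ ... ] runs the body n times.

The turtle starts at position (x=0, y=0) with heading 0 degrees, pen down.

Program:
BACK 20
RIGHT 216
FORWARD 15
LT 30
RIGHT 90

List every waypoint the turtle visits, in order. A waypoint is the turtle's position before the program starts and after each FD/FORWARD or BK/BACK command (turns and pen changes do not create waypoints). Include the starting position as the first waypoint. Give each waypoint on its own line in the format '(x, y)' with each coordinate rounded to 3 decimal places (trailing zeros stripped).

Executing turtle program step by step:
Start: pos=(0,0), heading=0, pen down
BK 20: (0,0) -> (-20,0) [heading=0, draw]
RT 216: heading 0 -> 144
FD 15: (-20,0) -> (-32.135,8.817) [heading=144, draw]
LT 30: heading 144 -> 174
RT 90: heading 174 -> 84
Final: pos=(-32.135,8.817), heading=84, 2 segment(s) drawn
Waypoints (3 total):
(0, 0)
(-20, 0)
(-32.135, 8.817)

Answer: (0, 0)
(-20, 0)
(-32.135, 8.817)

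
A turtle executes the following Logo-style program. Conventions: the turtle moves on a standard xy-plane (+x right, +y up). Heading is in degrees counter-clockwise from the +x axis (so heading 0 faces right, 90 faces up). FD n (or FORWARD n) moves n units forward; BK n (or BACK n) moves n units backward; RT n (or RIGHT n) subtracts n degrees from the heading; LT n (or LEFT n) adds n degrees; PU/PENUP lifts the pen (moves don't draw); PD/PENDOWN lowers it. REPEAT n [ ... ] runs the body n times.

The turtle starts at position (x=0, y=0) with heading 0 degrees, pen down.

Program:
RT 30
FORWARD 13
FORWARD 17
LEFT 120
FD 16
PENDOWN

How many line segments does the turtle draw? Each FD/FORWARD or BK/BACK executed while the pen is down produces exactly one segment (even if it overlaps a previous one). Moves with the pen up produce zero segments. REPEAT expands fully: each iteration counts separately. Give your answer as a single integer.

Answer: 3

Derivation:
Executing turtle program step by step:
Start: pos=(0,0), heading=0, pen down
RT 30: heading 0 -> 330
FD 13: (0,0) -> (11.258,-6.5) [heading=330, draw]
FD 17: (11.258,-6.5) -> (25.981,-15) [heading=330, draw]
LT 120: heading 330 -> 90
FD 16: (25.981,-15) -> (25.981,1) [heading=90, draw]
PD: pen down
Final: pos=(25.981,1), heading=90, 3 segment(s) drawn
Segments drawn: 3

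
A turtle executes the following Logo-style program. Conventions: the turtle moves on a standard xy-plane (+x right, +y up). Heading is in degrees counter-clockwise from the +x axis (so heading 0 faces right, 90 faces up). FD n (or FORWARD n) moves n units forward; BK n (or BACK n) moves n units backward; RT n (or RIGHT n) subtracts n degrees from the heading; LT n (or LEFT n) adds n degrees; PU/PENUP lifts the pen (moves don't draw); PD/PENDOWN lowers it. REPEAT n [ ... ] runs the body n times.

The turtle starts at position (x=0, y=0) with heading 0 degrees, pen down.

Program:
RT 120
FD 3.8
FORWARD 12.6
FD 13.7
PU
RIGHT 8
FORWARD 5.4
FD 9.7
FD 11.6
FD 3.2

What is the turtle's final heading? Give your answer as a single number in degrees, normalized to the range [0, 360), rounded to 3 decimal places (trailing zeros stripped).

Answer: 232

Derivation:
Executing turtle program step by step:
Start: pos=(0,0), heading=0, pen down
RT 120: heading 0 -> 240
FD 3.8: (0,0) -> (-1.9,-3.291) [heading=240, draw]
FD 12.6: (-1.9,-3.291) -> (-8.2,-14.203) [heading=240, draw]
FD 13.7: (-8.2,-14.203) -> (-15.05,-26.067) [heading=240, draw]
PU: pen up
RT 8: heading 240 -> 232
FD 5.4: (-15.05,-26.067) -> (-18.375,-30.323) [heading=232, move]
FD 9.7: (-18.375,-30.323) -> (-24.346,-37.966) [heading=232, move]
FD 11.6: (-24.346,-37.966) -> (-31.488,-47.107) [heading=232, move]
FD 3.2: (-31.488,-47.107) -> (-33.458,-49.629) [heading=232, move]
Final: pos=(-33.458,-49.629), heading=232, 3 segment(s) drawn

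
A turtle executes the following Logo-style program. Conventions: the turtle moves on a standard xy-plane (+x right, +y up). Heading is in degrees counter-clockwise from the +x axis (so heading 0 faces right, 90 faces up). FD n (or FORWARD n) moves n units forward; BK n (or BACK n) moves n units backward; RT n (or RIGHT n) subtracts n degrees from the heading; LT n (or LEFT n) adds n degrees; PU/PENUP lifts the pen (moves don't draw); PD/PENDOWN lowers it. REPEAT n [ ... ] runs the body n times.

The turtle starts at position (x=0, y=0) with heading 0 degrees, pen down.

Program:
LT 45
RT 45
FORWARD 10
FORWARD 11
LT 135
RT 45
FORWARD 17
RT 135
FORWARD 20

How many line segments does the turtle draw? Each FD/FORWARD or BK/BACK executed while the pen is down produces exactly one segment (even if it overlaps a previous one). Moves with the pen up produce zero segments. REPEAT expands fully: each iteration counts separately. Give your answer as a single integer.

Answer: 4

Derivation:
Executing turtle program step by step:
Start: pos=(0,0), heading=0, pen down
LT 45: heading 0 -> 45
RT 45: heading 45 -> 0
FD 10: (0,0) -> (10,0) [heading=0, draw]
FD 11: (10,0) -> (21,0) [heading=0, draw]
LT 135: heading 0 -> 135
RT 45: heading 135 -> 90
FD 17: (21,0) -> (21,17) [heading=90, draw]
RT 135: heading 90 -> 315
FD 20: (21,17) -> (35.142,2.858) [heading=315, draw]
Final: pos=(35.142,2.858), heading=315, 4 segment(s) drawn
Segments drawn: 4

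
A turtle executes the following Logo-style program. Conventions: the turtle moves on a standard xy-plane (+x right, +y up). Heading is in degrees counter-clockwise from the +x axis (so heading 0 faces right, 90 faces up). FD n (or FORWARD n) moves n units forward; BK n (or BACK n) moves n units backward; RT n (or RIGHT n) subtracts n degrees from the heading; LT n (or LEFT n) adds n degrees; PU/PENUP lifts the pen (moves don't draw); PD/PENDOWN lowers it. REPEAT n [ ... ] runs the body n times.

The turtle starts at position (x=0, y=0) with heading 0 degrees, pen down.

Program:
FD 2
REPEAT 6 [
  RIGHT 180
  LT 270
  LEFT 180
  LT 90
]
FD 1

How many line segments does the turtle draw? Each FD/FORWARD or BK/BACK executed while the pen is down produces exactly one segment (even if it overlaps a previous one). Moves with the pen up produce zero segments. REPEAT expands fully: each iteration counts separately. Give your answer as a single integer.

Answer: 2

Derivation:
Executing turtle program step by step:
Start: pos=(0,0), heading=0, pen down
FD 2: (0,0) -> (2,0) [heading=0, draw]
REPEAT 6 [
  -- iteration 1/6 --
  RT 180: heading 0 -> 180
  LT 270: heading 180 -> 90
  LT 180: heading 90 -> 270
  LT 90: heading 270 -> 0
  -- iteration 2/6 --
  RT 180: heading 0 -> 180
  LT 270: heading 180 -> 90
  LT 180: heading 90 -> 270
  LT 90: heading 270 -> 0
  -- iteration 3/6 --
  RT 180: heading 0 -> 180
  LT 270: heading 180 -> 90
  LT 180: heading 90 -> 270
  LT 90: heading 270 -> 0
  -- iteration 4/6 --
  RT 180: heading 0 -> 180
  LT 270: heading 180 -> 90
  LT 180: heading 90 -> 270
  LT 90: heading 270 -> 0
  -- iteration 5/6 --
  RT 180: heading 0 -> 180
  LT 270: heading 180 -> 90
  LT 180: heading 90 -> 270
  LT 90: heading 270 -> 0
  -- iteration 6/6 --
  RT 180: heading 0 -> 180
  LT 270: heading 180 -> 90
  LT 180: heading 90 -> 270
  LT 90: heading 270 -> 0
]
FD 1: (2,0) -> (3,0) [heading=0, draw]
Final: pos=(3,0), heading=0, 2 segment(s) drawn
Segments drawn: 2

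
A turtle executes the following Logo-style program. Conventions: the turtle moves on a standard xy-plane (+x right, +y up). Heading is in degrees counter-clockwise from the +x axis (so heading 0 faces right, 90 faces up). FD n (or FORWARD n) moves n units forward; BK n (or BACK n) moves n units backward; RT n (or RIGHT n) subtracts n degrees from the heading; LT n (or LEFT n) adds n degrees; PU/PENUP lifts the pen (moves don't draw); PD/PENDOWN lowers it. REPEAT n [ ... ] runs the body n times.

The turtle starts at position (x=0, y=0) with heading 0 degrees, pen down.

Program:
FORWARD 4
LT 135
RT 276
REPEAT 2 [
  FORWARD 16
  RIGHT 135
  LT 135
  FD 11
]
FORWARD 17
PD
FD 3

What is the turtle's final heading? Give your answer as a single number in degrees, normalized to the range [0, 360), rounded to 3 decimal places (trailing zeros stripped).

Executing turtle program step by step:
Start: pos=(0,0), heading=0, pen down
FD 4: (0,0) -> (4,0) [heading=0, draw]
LT 135: heading 0 -> 135
RT 276: heading 135 -> 219
REPEAT 2 [
  -- iteration 1/2 --
  FD 16: (4,0) -> (-8.434,-10.069) [heading=219, draw]
  RT 135: heading 219 -> 84
  LT 135: heading 84 -> 219
  FD 11: (-8.434,-10.069) -> (-16.983,-16.992) [heading=219, draw]
  -- iteration 2/2 --
  FD 16: (-16.983,-16.992) -> (-29.417,-27.061) [heading=219, draw]
  RT 135: heading 219 -> 84
  LT 135: heading 84 -> 219
  FD 11: (-29.417,-27.061) -> (-37.966,-33.983) [heading=219, draw]
]
FD 17: (-37.966,-33.983) -> (-51.177,-44.682) [heading=219, draw]
PD: pen down
FD 3: (-51.177,-44.682) -> (-53.509,-46.57) [heading=219, draw]
Final: pos=(-53.509,-46.57), heading=219, 7 segment(s) drawn

Answer: 219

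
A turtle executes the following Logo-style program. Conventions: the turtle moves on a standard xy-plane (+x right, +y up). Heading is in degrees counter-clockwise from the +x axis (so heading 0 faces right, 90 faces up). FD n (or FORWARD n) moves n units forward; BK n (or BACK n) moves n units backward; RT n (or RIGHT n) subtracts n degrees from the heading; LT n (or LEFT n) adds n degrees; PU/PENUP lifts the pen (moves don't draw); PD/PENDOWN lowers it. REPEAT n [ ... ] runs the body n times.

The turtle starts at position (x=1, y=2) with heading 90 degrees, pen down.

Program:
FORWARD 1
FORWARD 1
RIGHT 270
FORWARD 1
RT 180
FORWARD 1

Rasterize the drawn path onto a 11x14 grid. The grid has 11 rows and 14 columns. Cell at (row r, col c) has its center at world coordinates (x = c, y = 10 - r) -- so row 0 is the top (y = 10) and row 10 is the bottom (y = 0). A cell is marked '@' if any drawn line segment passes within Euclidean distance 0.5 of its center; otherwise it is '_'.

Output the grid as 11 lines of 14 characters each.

Segment 0: (1,2) -> (1,3)
Segment 1: (1,3) -> (1,4)
Segment 2: (1,4) -> (0,4)
Segment 3: (0,4) -> (1,4)

Answer: ______________
______________
______________
______________
______________
______________
@@____________
_@____________
_@____________
______________
______________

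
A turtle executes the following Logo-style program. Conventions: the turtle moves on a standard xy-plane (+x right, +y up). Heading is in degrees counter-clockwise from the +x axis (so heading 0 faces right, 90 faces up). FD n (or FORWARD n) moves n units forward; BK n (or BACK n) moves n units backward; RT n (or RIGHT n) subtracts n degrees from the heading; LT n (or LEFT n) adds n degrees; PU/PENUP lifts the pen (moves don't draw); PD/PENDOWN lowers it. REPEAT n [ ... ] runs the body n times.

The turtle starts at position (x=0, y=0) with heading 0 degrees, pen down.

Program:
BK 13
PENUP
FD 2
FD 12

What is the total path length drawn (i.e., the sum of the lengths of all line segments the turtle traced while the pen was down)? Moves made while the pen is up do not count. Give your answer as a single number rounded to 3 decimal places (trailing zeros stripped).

Answer: 13

Derivation:
Executing turtle program step by step:
Start: pos=(0,0), heading=0, pen down
BK 13: (0,0) -> (-13,0) [heading=0, draw]
PU: pen up
FD 2: (-13,0) -> (-11,0) [heading=0, move]
FD 12: (-11,0) -> (1,0) [heading=0, move]
Final: pos=(1,0), heading=0, 1 segment(s) drawn

Segment lengths:
  seg 1: (0,0) -> (-13,0), length = 13
Total = 13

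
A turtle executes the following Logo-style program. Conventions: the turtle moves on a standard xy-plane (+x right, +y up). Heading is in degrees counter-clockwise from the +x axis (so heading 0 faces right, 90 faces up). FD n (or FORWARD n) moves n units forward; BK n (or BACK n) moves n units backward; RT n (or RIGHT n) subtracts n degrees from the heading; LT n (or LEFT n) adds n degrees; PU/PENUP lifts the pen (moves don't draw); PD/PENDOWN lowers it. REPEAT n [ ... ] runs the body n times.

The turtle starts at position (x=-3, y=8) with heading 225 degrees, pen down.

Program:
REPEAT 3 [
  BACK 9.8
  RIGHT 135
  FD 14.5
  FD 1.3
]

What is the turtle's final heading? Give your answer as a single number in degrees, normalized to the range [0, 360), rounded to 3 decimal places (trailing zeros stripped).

Answer: 180

Derivation:
Executing turtle program step by step:
Start: pos=(-3,8), heading=225, pen down
REPEAT 3 [
  -- iteration 1/3 --
  BK 9.8: (-3,8) -> (3.93,14.93) [heading=225, draw]
  RT 135: heading 225 -> 90
  FD 14.5: (3.93,14.93) -> (3.93,29.43) [heading=90, draw]
  FD 1.3: (3.93,29.43) -> (3.93,30.73) [heading=90, draw]
  -- iteration 2/3 --
  BK 9.8: (3.93,30.73) -> (3.93,20.93) [heading=90, draw]
  RT 135: heading 90 -> 315
  FD 14.5: (3.93,20.93) -> (14.183,10.677) [heading=315, draw]
  FD 1.3: (14.183,10.677) -> (15.102,9.757) [heading=315, draw]
  -- iteration 3/3 --
  BK 9.8: (15.102,9.757) -> (8.172,16.687) [heading=315, draw]
  RT 135: heading 315 -> 180
  FD 14.5: (8.172,16.687) -> (-6.328,16.687) [heading=180, draw]
  FD 1.3: (-6.328,16.687) -> (-7.628,16.687) [heading=180, draw]
]
Final: pos=(-7.628,16.687), heading=180, 9 segment(s) drawn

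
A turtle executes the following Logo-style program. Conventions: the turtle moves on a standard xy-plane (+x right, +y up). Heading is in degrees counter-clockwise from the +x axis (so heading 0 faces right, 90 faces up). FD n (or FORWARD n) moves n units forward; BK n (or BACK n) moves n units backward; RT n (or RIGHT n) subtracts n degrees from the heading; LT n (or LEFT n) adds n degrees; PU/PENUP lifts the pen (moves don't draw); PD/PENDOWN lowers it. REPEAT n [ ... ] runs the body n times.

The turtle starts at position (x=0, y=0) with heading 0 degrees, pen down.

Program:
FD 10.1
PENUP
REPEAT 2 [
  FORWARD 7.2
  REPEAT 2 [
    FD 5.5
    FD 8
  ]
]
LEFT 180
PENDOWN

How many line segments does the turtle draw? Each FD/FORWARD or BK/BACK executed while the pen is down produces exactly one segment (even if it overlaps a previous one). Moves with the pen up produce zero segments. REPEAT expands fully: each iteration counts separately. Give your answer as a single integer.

Answer: 1

Derivation:
Executing turtle program step by step:
Start: pos=(0,0), heading=0, pen down
FD 10.1: (0,0) -> (10.1,0) [heading=0, draw]
PU: pen up
REPEAT 2 [
  -- iteration 1/2 --
  FD 7.2: (10.1,0) -> (17.3,0) [heading=0, move]
  REPEAT 2 [
    -- iteration 1/2 --
    FD 5.5: (17.3,0) -> (22.8,0) [heading=0, move]
    FD 8: (22.8,0) -> (30.8,0) [heading=0, move]
    -- iteration 2/2 --
    FD 5.5: (30.8,0) -> (36.3,0) [heading=0, move]
    FD 8: (36.3,0) -> (44.3,0) [heading=0, move]
  ]
  -- iteration 2/2 --
  FD 7.2: (44.3,0) -> (51.5,0) [heading=0, move]
  REPEAT 2 [
    -- iteration 1/2 --
    FD 5.5: (51.5,0) -> (57,0) [heading=0, move]
    FD 8: (57,0) -> (65,0) [heading=0, move]
    -- iteration 2/2 --
    FD 5.5: (65,0) -> (70.5,0) [heading=0, move]
    FD 8: (70.5,0) -> (78.5,0) [heading=0, move]
  ]
]
LT 180: heading 0 -> 180
PD: pen down
Final: pos=(78.5,0), heading=180, 1 segment(s) drawn
Segments drawn: 1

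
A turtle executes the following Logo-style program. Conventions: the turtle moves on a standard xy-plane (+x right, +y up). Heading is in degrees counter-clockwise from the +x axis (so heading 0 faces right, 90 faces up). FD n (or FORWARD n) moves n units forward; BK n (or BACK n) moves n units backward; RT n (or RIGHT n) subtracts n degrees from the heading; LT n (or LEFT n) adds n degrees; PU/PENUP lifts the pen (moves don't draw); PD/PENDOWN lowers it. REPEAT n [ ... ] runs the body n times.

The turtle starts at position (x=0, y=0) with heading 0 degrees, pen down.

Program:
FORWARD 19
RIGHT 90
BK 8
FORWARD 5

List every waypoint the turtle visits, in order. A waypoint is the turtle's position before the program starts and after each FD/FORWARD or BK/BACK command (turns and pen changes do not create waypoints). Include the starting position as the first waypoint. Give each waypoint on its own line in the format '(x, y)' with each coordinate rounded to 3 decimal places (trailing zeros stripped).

Executing turtle program step by step:
Start: pos=(0,0), heading=0, pen down
FD 19: (0,0) -> (19,0) [heading=0, draw]
RT 90: heading 0 -> 270
BK 8: (19,0) -> (19,8) [heading=270, draw]
FD 5: (19,8) -> (19,3) [heading=270, draw]
Final: pos=(19,3), heading=270, 3 segment(s) drawn
Waypoints (4 total):
(0, 0)
(19, 0)
(19, 8)
(19, 3)

Answer: (0, 0)
(19, 0)
(19, 8)
(19, 3)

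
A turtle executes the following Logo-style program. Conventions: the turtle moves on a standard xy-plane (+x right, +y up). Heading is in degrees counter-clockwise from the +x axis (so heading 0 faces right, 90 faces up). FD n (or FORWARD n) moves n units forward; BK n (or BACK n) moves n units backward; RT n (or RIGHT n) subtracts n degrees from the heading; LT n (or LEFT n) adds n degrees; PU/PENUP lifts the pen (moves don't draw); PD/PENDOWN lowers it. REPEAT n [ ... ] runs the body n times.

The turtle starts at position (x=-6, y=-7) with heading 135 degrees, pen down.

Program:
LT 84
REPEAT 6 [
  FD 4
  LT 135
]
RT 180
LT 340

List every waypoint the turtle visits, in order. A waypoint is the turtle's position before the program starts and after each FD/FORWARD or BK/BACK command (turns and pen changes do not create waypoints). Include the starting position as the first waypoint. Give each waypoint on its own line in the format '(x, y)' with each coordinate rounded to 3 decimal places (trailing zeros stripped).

Answer: (-6, -7)
(-9.109, -9.517)
(-5.13, -9.935)
(-7.648, -6.827)
(-8.066, -10.805)
(-4.957, -8.288)
(-8.935, -7.87)

Derivation:
Executing turtle program step by step:
Start: pos=(-6,-7), heading=135, pen down
LT 84: heading 135 -> 219
REPEAT 6 [
  -- iteration 1/6 --
  FD 4: (-6,-7) -> (-9.109,-9.517) [heading=219, draw]
  LT 135: heading 219 -> 354
  -- iteration 2/6 --
  FD 4: (-9.109,-9.517) -> (-5.13,-9.935) [heading=354, draw]
  LT 135: heading 354 -> 129
  -- iteration 3/6 --
  FD 4: (-5.13,-9.935) -> (-7.648,-6.827) [heading=129, draw]
  LT 135: heading 129 -> 264
  -- iteration 4/6 --
  FD 4: (-7.648,-6.827) -> (-8.066,-10.805) [heading=264, draw]
  LT 135: heading 264 -> 39
  -- iteration 5/6 --
  FD 4: (-8.066,-10.805) -> (-4.957,-8.288) [heading=39, draw]
  LT 135: heading 39 -> 174
  -- iteration 6/6 --
  FD 4: (-4.957,-8.288) -> (-8.935,-7.87) [heading=174, draw]
  LT 135: heading 174 -> 309
]
RT 180: heading 309 -> 129
LT 340: heading 129 -> 109
Final: pos=(-8.935,-7.87), heading=109, 6 segment(s) drawn
Waypoints (7 total):
(-6, -7)
(-9.109, -9.517)
(-5.13, -9.935)
(-7.648, -6.827)
(-8.066, -10.805)
(-4.957, -8.288)
(-8.935, -7.87)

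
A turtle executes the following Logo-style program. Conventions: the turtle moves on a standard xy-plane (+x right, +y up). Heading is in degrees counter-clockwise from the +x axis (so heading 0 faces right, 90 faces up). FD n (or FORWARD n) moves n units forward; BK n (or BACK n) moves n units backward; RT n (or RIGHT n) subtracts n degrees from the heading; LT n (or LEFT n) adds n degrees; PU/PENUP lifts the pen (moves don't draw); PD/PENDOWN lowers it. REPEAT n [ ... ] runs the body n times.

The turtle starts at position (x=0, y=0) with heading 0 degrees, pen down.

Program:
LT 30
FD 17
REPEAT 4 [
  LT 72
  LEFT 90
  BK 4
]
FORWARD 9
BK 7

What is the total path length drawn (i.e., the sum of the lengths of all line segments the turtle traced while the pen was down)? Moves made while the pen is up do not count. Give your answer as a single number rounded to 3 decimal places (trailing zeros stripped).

Answer: 49

Derivation:
Executing turtle program step by step:
Start: pos=(0,0), heading=0, pen down
LT 30: heading 0 -> 30
FD 17: (0,0) -> (14.722,8.5) [heading=30, draw]
REPEAT 4 [
  -- iteration 1/4 --
  LT 72: heading 30 -> 102
  LT 90: heading 102 -> 192
  BK 4: (14.722,8.5) -> (18.635,9.332) [heading=192, draw]
  -- iteration 2/4 --
  LT 72: heading 192 -> 264
  LT 90: heading 264 -> 354
  BK 4: (18.635,9.332) -> (14.657,9.75) [heading=354, draw]
  -- iteration 3/4 --
  LT 72: heading 354 -> 66
  LT 90: heading 66 -> 156
  BK 4: (14.657,9.75) -> (18.311,8.123) [heading=156, draw]
  -- iteration 4/4 --
  LT 72: heading 156 -> 228
  LT 90: heading 228 -> 318
  BK 4: (18.311,8.123) -> (15.339,10.799) [heading=318, draw]
]
FD 9: (15.339,10.799) -> (22.027,4.777) [heading=318, draw]
BK 7: (22.027,4.777) -> (16.825,9.461) [heading=318, draw]
Final: pos=(16.825,9.461), heading=318, 7 segment(s) drawn

Segment lengths:
  seg 1: (0,0) -> (14.722,8.5), length = 17
  seg 2: (14.722,8.5) -> (18.635,9.332), length = 4
  seg 3: (18.635,9.332) -> (14.657,9.75), length = 4
  seg 4: (14.657,9.75) -> (18.311,8.123), length = 4
  seg 5: (18.311,8.123) -> (15.339,10.799), length = 4
  seg 6: (15.339,10.799) -> (22.027,4.777), length = 9
  seg 7: (22.027,4.777) -> (16.825,9.461), length = 7
Total = 49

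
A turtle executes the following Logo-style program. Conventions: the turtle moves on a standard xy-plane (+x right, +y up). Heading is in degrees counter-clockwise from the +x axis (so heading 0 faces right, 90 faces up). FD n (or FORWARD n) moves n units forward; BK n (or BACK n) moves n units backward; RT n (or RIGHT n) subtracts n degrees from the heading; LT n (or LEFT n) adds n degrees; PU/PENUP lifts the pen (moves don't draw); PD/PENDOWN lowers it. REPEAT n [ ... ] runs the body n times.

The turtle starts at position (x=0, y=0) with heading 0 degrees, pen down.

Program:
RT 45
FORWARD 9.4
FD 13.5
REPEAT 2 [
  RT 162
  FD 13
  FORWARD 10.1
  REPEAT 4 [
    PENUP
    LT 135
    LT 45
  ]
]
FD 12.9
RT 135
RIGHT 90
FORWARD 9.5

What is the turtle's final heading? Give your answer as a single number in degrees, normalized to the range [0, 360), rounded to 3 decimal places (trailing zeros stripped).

Executing turtle program step by step:
Start: pos=(0,0), heading=0, pen down
RT 45: heading 0 -> 315
FD 9.4: (0,0) -> (6.647,-6.647) [heading=315, draw]
FD 13.5: (6.647,-6.647) -> (16.193,-16.193) [heading=315, draw]
REPEAT 2 [
  -- iteration 1/2 --
  RT 162: heading 315 -> 153
  FD 13: (16.193,-16.193) -> (4.61,-10.291) [heading=153, draw]
  FD 10.1: (4.61,-10.291) -> (-4.39,-5.706) [heading=153, draw]
  REPEAT 4 [
    -- iteration 1/4 --
    PU: pen up
    LT 135: heading 153 -> 288
    LT 45: heading 288 -> 333
    -- iteration 2/4 --
    PU: pen up
    LT 135: heading 333 -> 108
    LT 45: heading 108 -> 153
    -- iteration 3/4 --
    PU: pen up
    LT 135: heading 153 -> 288
    LT 45: heading 288 -> 333
    -- iteration 4/4 --
    PU: pen up
    LT 135: heading 333 -> 108
    LT 45: heading 108 -> 153
  ]
  -- iteration 2/2 --
  RT 162: heading 153 -> 351
  FD 13: (-4.39,-5.706) -> (8.45,-7.739) [heading=351, move]
  FD 10.1: (8.45,-7.739) -> (18.426,-9.319) [heading=351, move]
  REPEAT 4 [
    -- iteration 1/4 --
    PU: pen up
    LT 135: heading 351 -> 126
    LT 45: heading 126 -> 171
    -- iteration 2/4 --
    PU: pen up
    LT 135: heading 171 -> 306
    LT 45: heading 306 -> 351
    -- iteration 3/4 --
    PU: pen up
    LT 135: heading 351 -> 126
    LT 45: heading 126 -> 171
    -- iteration 4/4 --
    PU: pen up
    LT 135: heading 171 -> 306
    LT 45: heading 306 -> 351
  ]
]
FD 12.9: (18.426,-9.319) -> (31.167,-11.337) [heading=351, move]
RT 135: heading 351 -> 216
RT 90: heading 216 -> 126
FD 9.5: (31.167,-11.337) -> (25.583,-3.652) [heading=126, move]
Final: pos=(25.583,-3.652), heading=126, 4 segment(s) drawn

Answer: 126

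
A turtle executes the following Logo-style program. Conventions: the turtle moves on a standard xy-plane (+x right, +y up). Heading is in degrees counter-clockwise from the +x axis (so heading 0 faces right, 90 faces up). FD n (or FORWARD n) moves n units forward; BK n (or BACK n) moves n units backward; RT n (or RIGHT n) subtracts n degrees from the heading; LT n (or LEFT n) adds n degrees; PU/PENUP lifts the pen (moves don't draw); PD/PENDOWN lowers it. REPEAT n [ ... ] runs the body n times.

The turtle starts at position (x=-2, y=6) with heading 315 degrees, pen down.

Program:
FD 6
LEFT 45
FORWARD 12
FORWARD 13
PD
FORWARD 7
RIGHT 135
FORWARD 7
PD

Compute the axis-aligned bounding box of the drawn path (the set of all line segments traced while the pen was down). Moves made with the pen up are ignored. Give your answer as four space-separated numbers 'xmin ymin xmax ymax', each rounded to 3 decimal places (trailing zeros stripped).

Executing turtle program step by step:
Start: pos=(-2,6), heading=315, pen down
FD 6: (-2,6) -> (2.243,1.757) [heading=315, draw]
LT 45: heading 315 -> 0
FD 12: (2.243,1.757) -> (14.243,1.757) [heading=0, draw]
FD 13: (14.243,1.757) -> (27.243,1.757) [heading=0, draw]
PD: pen down
FD 7: (27.243,1.757) -> (34.243,1.757) [heading=0, draw]
RT 135: heading 0 -> 225
FD 7: (34.243,1.757) -> (29.293,-3.192) [heading=225, draw]
PD: pen down
Final: pos=(29.293,-3.192), heading=225, 5 segment(s) drawn

Segment endpoints: x in {-2, 2.243, 14.243, 27.243, 29.293, 34.243}, y in {-3.192, 1.757, 1.757, 1.757, 1.757, 6}
xmin=-2, ymin=-3.192, xmax=34.243, ymax=6

Answer: -2 -3.192 34.243 6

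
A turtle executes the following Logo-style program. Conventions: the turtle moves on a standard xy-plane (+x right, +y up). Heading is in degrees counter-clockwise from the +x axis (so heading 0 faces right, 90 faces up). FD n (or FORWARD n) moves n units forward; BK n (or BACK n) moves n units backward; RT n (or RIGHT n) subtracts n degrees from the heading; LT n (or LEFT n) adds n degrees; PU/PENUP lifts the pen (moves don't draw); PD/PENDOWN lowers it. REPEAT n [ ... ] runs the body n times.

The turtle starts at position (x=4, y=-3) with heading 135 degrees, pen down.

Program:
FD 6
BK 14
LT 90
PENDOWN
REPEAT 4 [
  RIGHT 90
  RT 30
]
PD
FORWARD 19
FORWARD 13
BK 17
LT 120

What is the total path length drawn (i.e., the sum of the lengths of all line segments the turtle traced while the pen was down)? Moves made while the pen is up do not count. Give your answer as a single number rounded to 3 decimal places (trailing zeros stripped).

Executing turtle program step by step:
Start: pos=(4,-3), heading=135, pen down
FD 6: (4,-3) -> (-0.243,1.243) [heading=135, draw]
BK 14: (-0.243,1.243) -> (9.657,-8.657) [heading=135, draw]
LT 90: heading 135 -> 225
PD: pen down
REPEAT 4 [
  -- iteration 1/4 --
  RT 90: heading 225 -> 135
  RT 30: heading 135 -> 105
  -- iteration 2/4 --
  RT 90: heading 105 -> 15
  RT 30: heading 15 -> 345
  -- iteration 3/4 --
  RT 90: heading 345 -> 255
  RT 30: heading 255 -> 225
  -- iteration 4/4 --
  RT 90: heading 225 -> 135
  RT 30: heading 135 -> 105
]
PD: pen down
FD 19: (9.657,-8.657) -> (4.739,9.696) [heading=105, draw]
FD 13: (4.739,9.696) -> (1.375,22.253) [heading=105, draw]
BK 17: (1.375,22.253) -> (5.775,5.832) [heading=105, draw]
LT 120: heading 105 -> 225
Final: pos=(5.775,5.832), heading=225, 5 segment(s) drawn

Segment lengths:
  seg 1: (4,-3) -> (-0.243,1.243), length = 6
  seg 2: (-0.243,1.243) -> (9.657,-8.657), length = 14
  seg 3: (9.657,-8.657) -> (4.739,9.696), length = 19
  seg 4: (4.739,9.696) -> (1.375,22.253), length = 13
  seg 5: (1.375,22.253) -> (5.775,5.832), length = 17
Total = 69

Answer: 69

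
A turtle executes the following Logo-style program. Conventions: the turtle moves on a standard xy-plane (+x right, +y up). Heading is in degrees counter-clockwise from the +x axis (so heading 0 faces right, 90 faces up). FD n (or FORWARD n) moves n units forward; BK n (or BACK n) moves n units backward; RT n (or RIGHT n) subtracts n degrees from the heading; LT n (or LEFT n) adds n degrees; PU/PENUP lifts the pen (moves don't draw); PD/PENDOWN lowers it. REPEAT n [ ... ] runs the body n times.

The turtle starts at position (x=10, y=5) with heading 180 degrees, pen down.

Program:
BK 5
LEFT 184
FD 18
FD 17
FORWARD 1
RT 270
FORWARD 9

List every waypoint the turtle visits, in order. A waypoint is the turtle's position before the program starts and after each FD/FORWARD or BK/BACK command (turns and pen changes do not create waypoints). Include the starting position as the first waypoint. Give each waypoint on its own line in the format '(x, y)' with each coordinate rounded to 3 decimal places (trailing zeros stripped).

Answer: (10, 5)
(15, 5)
(32.956, 6.256)
(49.915, 7.441)
(50.912, 7.511)
(50.284, 16.489)

Derivation:
Executing turtle program step by step:
Start: pos=(10,5), heading=180, pen down
BK 5: (10,5) -> (15,5) [heading=180, draw]
LT 184: heading 180 -> 4
FD 18: (15,5) -> (32.956,6.256) [heading=4, draw]
FD 17: (32.956,6.256) -> (49.915,7.441) [heading=4, draw]
FD 1: (49.915,7.441) -> (50.912,7.511) [heading=4, draw]
RT 270: heading 4 -> 94
FD 9: (50.912,7.511) -> (50.284,16.489) [heading=94, draw]
Final: pos=(50.284,16.489), heading=94, 5 segment(s) drawn
Waypoints (6 total):
(10, 5)
(15, 5)
(32.956, 6.256)
(49.915, 7.441)
(50.912, 7.511)
(50.284, 16.489)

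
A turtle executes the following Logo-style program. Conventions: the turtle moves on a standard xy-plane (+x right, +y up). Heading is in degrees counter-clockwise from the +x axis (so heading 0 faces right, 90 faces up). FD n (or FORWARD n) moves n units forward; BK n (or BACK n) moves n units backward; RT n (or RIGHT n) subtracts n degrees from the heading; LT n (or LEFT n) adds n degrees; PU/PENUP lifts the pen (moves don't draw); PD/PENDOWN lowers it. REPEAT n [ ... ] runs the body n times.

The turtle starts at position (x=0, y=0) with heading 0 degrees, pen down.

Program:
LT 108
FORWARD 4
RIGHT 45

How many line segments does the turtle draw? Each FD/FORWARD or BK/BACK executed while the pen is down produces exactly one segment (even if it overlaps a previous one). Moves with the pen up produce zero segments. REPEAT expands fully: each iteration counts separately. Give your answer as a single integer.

Executing turtle program step by step:
Start: pos=(0,0), heading=0, pen down
LT 108: heading 0 -> 108
FD 4: (0,0) -> (-1.236,3.804) [heading=108, draw]
RT 45: heading 108 -> 63
Final: pos=(-1.236,3.804), heading=63, 1 segment(s) drawn
Segments drawn: 1

Answer: 1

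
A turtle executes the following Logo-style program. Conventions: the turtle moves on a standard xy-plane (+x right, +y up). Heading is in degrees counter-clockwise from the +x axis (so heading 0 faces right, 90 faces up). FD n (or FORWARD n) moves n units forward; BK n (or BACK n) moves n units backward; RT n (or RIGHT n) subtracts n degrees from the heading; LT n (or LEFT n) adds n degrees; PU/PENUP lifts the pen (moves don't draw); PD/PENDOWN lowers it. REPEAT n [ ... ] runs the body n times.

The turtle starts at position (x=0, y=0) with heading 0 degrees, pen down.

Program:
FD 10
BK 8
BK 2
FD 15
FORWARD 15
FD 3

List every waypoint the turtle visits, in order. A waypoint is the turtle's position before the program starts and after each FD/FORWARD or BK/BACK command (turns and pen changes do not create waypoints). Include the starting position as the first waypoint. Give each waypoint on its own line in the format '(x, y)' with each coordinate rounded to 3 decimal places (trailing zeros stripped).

Executing turtle program step by step:
Start: pos=(0,0), heading=0, pen down
FD 10: (0,0) -> (10,0) [heading=0, draw]
BK 8: (10,0) -> (2,0) [heading=0, draw]
BK 2: (2,0) -> (0,0) [heading=0, draw]
FD 15: (0,0) -> (15,0) [heading=0, draw]
FD 15: (15,0) -> (30,0) [heading=0, draw]
FD 3: (30,0) -> (33,0) [heading=0, draw]
Final: pos=(33,0), heading=0, 6 segment(s) drawn
Waypoints (7 total):
(0, 0)
(10, 0)
(2, 0)
(0, 0)
(15, 0)
(30, 0)
(33, 0)

Answer: (0, 0)
(10, 0)
(2, 0)
(0, 0)
(15, 0)
(30, 0)
(33, 0)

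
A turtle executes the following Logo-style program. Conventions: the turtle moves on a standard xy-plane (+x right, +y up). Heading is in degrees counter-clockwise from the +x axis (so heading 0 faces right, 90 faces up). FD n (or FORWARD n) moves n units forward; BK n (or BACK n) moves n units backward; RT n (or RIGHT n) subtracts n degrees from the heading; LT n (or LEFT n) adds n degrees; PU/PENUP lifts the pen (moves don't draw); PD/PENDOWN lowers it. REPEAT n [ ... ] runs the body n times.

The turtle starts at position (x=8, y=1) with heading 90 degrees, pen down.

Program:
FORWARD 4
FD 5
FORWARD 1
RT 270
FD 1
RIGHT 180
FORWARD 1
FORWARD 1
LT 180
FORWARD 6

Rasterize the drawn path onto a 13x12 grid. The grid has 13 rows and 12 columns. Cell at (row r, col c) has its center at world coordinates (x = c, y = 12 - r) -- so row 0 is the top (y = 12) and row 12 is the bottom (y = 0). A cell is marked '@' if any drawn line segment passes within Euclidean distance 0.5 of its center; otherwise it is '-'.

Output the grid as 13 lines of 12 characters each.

Answer: ------------
---@@@@@@@--
--------@---
--------@---
--------@---
--------@---
--------@---
--------@---
--------@---
--------@---
--------@---
--------@---
------------

Derivation:
Segment 0: (8,1) -> (8,5)
Segment 1: (8,5) -> (8,10)
Segment 2: (8,10) -> (8,11)
Segment 3: (8,11) -> (7,11)
Segment 4: (7,11) -> (8,11)
Segment 5: (8,11) -> (9,11)
Segment 6: (9,11) -> (3,11)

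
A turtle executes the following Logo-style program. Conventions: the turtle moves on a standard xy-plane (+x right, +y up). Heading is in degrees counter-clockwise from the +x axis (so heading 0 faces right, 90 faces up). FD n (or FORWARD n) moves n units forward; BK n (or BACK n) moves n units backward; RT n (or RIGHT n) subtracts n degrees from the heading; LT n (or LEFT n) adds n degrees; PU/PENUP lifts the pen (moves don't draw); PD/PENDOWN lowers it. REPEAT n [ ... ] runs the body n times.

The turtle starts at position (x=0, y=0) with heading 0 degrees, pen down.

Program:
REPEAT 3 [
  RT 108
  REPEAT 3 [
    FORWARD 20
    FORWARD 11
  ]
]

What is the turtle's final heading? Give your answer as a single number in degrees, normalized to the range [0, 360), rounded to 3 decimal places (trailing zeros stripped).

Executing turtle program step by step:
Start: pos=(0,0), heading=0, pen down
REPEAT 3 [
  -- iteration 1/3 --
  RT 108: heading 0 -> 252
  REPEAT 3 [
    -- iteration 1/3 --
    FD 20: (0,0) -> (-6.18,-19.021) [heading=252, draw]
    FD 11: (-6.18,-19.021) -> (-9.58,-29.483) [heading=252, draw]
    -- iteration 2/3 --
    FD 20: (-9.58,-29.483) -> (-15.76,-48.504) [heading=252, draw]
    FD 11: (-15.76,-48.504) -> (-19.159,-58.966) [heading=252, draw]
    -- iteration 3/3 --
    FD 20: (-19.159,-58.966) -> (-25.339,-77.987) [heading=252, draw]
    FD 11: (-25.339,-77.987) -> (-28.739,-88.448) [heading=252, draw]
  ]
  -- iteration 2/3 --
  RT 108: heading 252 -> 144
  REPEAT 3 [
    -- iteration 1/3 --
    FD 20: (-28.739,-88.448) -> (-44.919,-76.693) [heading=144, draw]
    FD 11: (-44.919,-76.693) -> (-53.818,-70.227) [heading=144, draw]
    -- iteration 2/3 --
    FD 20: (-53.818,-70.227) -> (-69.998,-58.471) [heading=144, draw]
    FD 11: (-69.998,-58.471) -> (-78.898,-52.006) [heading=144, draw]
    -- iteration 3/3 --
    FD 20: (-78.898,-52.006) -> (-95.078,-40.25) [heading=144, draw]
    FD 11: (-95.078,-40.25) -> (-103.977,-33.784) [heading=144, draw]
  ]
  -- iteration 3/3 --
  RT 108: heading 144 -> 36
  REPEAT 3 [
    -- iteration 1/3 --
    FD 20: (-103.977,-33.784) -> (-87.797,-22.029) [heading=36, draw]
    FD 11: (-87.797,-22.029) -> (-78.898,-15.563) [heading=36, draw]
    -- iteration 2/3 --
    FD 20: (-78.898,-15.563) -> (-62.717,-3.807) [heading=36, draw]
    FD 11: (-62.717,-3.807) -> (-53.818,2.658) [heading=36, draw]
    -- iteration 3/3 --
    FD 20: (-53.818,2.658) -> (-37.638,14.414) [heading=36, draw]
    FD 11: (-37.638,14.414) -> (-28.739,20.88) [heading=36, draw]
  ]
]
Final: pos=(-28.739,20.88), heading=36, 18 segment(s) drawn

Answer: 36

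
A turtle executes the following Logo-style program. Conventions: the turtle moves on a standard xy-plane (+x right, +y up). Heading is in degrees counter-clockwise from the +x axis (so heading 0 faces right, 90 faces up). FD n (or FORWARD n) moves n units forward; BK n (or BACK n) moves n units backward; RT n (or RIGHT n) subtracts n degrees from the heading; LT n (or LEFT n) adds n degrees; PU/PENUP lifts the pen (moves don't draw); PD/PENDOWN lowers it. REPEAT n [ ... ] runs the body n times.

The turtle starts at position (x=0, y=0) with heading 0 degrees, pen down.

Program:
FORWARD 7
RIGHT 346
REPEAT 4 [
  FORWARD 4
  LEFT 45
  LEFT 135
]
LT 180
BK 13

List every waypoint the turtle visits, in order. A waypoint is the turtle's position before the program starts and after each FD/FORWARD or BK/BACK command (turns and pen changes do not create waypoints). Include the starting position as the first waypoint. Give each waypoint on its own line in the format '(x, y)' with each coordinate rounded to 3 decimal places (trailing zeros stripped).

Answer: (0, 0)
(7, 0)
(10.881, 0.968)
(7, 0)
(10.881, 0.968)
(7, 0)
(19.614, 3.145)

Derivation:
Executing turtle program step by step:
Start: pos=(0,0), heading=0, pen down
FD 7: (0,0) -> (7,0) [heading=0, draw]
RT 346: heading 0 -> 14
REPEAT 4 [
  -- iteration 1/4 --
  FD 4: (7,0) -> (10.881,0.968) [heading=14, draw]
  LT 45: heading 14 -> 59
  LT 135: heading 59 -> 194
  -- iteration 2/4 --
  FD 4: (10.881,0.968) -> (7,0) [heading=194, draw]
  LT 45: heading 194 -> 239
  LT 135: heading 239 -> 14
  -- iteration 3/4 --
  FD 4: (7,0) -> (10.881,0.968) [heading=14, draw]
  LT 45: heading 14 -> 59
  LT 135: heading 59 -> 194
  -- iteration 4/4 --
  FD 4: (10.881,0.968) -> (7,0) [heading=194, draw]
  LT 45: heading 194 -> 239
  LT 135: heading 239 -> 14
]
LT 180: heading 14 -> 194
BK 13: (7,0) -> (19.614,3.145) [heading=194, draw]
Final: pos=(19.614,3.145), heading=194, 6 segment(s) drawn
Waypoints (7 total):
(0, 0)
(7, 0)
(10.881, 0.968)
(7, 0)
(10.881, 0.968)
(7, 0)
(19.614, 3.145)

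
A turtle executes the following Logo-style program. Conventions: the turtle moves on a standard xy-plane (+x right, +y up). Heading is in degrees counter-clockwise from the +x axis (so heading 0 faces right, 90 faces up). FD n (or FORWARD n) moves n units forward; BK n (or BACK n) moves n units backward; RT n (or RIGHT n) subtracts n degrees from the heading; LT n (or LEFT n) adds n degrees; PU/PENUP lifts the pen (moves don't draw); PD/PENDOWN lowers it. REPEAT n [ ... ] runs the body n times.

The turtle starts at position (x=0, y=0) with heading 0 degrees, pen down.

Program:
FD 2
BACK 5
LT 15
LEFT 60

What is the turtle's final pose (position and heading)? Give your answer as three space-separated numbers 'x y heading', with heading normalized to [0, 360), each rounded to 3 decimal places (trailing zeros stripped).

Executing turtle program step by step:
Start: pos=(0,0), heading=0, pen down
FD 2: (0,0) -> (2,0) [heading=0, draw]
BK 5: (2,0) -> (-3,0) [heading=0, draw]
LT 15: heading 0 -> 15
LT 60: heading 15 -> 75
Final: pos=(-3,0), heading=75, 2 segment(s) drawn

Answer: -3 0 75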